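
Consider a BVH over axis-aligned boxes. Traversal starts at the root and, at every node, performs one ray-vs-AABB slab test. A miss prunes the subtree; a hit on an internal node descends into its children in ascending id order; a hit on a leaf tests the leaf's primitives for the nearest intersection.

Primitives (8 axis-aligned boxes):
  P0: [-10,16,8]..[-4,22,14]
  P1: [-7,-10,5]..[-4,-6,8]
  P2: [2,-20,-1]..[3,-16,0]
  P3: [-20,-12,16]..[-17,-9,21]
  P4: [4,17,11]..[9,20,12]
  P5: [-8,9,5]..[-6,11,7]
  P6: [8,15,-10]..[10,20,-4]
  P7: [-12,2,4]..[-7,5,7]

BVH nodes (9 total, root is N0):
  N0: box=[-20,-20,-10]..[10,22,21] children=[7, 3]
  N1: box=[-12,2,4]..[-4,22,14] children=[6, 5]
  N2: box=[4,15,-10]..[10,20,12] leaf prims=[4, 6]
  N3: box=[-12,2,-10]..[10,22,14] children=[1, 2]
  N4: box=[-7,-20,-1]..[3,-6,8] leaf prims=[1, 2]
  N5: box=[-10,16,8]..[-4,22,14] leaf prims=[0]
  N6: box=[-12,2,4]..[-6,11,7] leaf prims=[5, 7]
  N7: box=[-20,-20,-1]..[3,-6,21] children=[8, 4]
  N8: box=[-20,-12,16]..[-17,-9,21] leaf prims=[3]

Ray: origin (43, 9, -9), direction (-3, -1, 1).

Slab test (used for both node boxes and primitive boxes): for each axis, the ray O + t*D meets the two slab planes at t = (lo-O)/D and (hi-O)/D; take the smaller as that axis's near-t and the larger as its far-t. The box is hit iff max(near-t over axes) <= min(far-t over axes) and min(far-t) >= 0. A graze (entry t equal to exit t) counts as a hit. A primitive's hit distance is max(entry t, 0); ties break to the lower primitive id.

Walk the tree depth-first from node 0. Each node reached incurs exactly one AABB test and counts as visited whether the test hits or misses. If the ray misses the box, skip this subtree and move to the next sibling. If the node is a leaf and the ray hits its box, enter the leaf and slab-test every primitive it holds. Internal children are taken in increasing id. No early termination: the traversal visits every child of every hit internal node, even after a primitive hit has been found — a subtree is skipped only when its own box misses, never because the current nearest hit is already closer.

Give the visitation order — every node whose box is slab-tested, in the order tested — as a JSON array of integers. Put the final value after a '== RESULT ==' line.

Traverse from the root:
N0 x:[11,21] y:[-13,29] z:[-1,30] -> hit [11,21], descend [3, 7]
  N3 x:[11,55/3] y:[-13,7] z:[-1,23] -> miss, prune
  N7 x:[40/3,21] y:[15,29] z:[8,30] -> hit [15,21], descend [4, 8]
    N4 x:[40/3,50/3] y:[15,29] z:[8,17] -> hit [15,50/3] leaf, test {P1@t=47/3, P2(miss)}
    N8 x:[20,21] y:[18,21] z:[25,30] -> miss, prune

Summary -> nodes [0, 3, 7, 4, 8]; box-tests=5; leaf-entries=1; first=P1

== RESULT ==
[0, 3, 7, 4, 8]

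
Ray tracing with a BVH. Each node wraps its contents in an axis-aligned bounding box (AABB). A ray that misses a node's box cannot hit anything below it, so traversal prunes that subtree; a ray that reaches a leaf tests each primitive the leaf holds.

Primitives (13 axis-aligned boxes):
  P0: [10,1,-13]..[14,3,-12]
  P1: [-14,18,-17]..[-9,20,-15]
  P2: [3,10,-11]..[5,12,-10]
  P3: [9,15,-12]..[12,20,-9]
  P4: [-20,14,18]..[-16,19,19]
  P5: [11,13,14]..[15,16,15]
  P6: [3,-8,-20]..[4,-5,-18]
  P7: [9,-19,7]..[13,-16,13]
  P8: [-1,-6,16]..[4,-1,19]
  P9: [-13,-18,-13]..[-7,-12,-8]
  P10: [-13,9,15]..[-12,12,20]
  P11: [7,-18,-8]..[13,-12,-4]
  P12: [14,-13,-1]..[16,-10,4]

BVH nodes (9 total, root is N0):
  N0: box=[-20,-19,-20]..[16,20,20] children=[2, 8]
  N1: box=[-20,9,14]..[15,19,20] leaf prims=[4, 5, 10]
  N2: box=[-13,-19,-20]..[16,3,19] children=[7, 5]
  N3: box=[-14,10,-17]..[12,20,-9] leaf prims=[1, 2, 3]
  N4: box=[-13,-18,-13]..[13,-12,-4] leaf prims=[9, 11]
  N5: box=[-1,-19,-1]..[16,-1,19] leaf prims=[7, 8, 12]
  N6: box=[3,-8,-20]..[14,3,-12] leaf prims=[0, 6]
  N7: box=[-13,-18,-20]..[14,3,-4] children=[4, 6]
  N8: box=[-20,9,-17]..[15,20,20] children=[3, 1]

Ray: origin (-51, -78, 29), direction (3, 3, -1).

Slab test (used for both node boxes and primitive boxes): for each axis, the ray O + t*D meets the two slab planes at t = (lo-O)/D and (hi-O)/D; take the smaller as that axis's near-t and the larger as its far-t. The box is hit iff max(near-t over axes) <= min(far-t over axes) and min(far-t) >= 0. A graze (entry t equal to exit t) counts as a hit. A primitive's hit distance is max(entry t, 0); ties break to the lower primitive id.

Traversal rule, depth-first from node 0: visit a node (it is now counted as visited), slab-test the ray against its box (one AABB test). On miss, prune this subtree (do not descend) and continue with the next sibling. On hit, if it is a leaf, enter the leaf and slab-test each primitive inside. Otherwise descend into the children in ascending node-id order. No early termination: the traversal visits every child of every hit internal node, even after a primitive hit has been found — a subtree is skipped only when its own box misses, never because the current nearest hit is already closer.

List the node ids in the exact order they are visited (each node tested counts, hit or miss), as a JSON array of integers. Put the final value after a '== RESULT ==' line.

Trace the traversal:
N0 x:[31/3,67/3] y:[59/3,98/3] z:[9,49] -> hit [59/3,67/3], descend [2, 8]
  N2 x:[38/3,67/3] y:[59/3,27] z:[10,49] -> hit [59/3,67/3], descend [5, 7]
    N5 x:[50/3,67/3] y:[59/3,77/3] z:[10,30] -> hit [59/3,67/3] leaf, test {P7@t=20, P8(miss), P12(miss)}
    N7 x:[38/3,65/3] y:[20,27] z:[33,49] -> miss, prune
  N8 x:[31/3,22] y:[29,98/3] z:[9,46] -> miss, prune

Summary -> nodes [0, 2, 5, 7, 8]; box-tests=5; leaf-entries=1; first=P7

== RESULT ==
[0, 2, 5, 7, 8]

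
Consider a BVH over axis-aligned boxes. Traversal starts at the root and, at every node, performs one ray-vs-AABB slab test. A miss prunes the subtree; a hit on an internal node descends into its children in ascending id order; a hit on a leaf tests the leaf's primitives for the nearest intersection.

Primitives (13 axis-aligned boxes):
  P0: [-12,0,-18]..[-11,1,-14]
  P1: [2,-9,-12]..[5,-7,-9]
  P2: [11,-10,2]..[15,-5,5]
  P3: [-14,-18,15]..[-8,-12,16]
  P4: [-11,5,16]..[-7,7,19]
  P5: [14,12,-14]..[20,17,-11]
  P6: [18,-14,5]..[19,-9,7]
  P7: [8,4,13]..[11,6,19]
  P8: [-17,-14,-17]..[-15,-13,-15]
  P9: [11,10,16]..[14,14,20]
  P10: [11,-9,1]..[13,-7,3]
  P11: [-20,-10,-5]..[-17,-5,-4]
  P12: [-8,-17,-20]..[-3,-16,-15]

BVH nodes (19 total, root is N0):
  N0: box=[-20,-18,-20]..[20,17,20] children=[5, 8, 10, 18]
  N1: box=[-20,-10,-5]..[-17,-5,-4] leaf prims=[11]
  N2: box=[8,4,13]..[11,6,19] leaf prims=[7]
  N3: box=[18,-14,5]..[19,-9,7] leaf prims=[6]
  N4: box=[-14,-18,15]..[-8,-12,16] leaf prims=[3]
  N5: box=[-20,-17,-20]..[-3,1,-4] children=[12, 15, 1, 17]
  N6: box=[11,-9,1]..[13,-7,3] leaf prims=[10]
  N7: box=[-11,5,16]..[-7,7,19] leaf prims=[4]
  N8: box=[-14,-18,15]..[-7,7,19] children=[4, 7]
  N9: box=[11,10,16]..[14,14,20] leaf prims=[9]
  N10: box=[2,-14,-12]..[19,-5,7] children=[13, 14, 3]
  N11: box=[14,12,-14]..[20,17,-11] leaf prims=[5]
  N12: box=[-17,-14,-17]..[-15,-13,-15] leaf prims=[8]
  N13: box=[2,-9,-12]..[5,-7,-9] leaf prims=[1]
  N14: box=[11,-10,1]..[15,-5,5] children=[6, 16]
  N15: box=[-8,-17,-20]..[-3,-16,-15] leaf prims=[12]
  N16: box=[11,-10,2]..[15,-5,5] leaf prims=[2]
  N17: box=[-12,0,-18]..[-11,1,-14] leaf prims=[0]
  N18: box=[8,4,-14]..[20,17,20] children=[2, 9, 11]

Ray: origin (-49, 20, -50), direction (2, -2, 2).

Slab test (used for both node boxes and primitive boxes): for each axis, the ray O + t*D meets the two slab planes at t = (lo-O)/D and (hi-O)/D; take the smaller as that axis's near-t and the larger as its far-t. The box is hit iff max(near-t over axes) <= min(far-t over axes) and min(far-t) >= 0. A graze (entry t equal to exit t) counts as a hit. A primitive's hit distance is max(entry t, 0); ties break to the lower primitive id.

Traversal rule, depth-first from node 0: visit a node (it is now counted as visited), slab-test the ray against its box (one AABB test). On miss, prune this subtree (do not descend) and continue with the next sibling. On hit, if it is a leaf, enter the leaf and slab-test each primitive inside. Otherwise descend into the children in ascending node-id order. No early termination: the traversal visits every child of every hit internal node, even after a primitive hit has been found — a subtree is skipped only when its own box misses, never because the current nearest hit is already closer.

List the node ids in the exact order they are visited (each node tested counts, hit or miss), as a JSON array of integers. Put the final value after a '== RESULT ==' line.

Trace the traversal:
N0 x:[29/2,69/2] y:[3/2,19] z:[15,35] -> hit [15,19], descend [5, 8, 10, 18]
  N5 x:[29/2,23] y:[19/2,37/2] z:[15,23] -> hit [15,37/2], descend [1, 12, 15, 17]
    N1 x:[29/2,16] y:[25/2,15] z:[45/2,23] -> miss, prune
    N12 x:[16,17] y:[33/2,17] z:[33/2,35/2] -> hit [33/2,17] leaf, test {P8@t=33/2}
    N15 x:[41/2,23] y:[18,37/2] z:[15,35/2] -> miss, prune
    N17 x:[37/2,19] y:[19/2,10] z:[16,18] -> miss, prune
  N8 x:[35/2,21] y:[13/2,19] z:[65/2,69/2] -> miss, prune
  N10 x:[51/2,34] y:[25/2,17] z:[19,57/2] -> miss, prune
  N18 x:[57/2,69/2] y:[3/2,8] z:[18,35] -> miss, prune

Summary -> nodes [0, 5, 1, 12, 15, 17, 8, 10, 18]; box-tests=9; leaf-entries=1; first=P8

== RESULT ==
[0, 5, 1, 12, 15, 17, 8, 10, 18]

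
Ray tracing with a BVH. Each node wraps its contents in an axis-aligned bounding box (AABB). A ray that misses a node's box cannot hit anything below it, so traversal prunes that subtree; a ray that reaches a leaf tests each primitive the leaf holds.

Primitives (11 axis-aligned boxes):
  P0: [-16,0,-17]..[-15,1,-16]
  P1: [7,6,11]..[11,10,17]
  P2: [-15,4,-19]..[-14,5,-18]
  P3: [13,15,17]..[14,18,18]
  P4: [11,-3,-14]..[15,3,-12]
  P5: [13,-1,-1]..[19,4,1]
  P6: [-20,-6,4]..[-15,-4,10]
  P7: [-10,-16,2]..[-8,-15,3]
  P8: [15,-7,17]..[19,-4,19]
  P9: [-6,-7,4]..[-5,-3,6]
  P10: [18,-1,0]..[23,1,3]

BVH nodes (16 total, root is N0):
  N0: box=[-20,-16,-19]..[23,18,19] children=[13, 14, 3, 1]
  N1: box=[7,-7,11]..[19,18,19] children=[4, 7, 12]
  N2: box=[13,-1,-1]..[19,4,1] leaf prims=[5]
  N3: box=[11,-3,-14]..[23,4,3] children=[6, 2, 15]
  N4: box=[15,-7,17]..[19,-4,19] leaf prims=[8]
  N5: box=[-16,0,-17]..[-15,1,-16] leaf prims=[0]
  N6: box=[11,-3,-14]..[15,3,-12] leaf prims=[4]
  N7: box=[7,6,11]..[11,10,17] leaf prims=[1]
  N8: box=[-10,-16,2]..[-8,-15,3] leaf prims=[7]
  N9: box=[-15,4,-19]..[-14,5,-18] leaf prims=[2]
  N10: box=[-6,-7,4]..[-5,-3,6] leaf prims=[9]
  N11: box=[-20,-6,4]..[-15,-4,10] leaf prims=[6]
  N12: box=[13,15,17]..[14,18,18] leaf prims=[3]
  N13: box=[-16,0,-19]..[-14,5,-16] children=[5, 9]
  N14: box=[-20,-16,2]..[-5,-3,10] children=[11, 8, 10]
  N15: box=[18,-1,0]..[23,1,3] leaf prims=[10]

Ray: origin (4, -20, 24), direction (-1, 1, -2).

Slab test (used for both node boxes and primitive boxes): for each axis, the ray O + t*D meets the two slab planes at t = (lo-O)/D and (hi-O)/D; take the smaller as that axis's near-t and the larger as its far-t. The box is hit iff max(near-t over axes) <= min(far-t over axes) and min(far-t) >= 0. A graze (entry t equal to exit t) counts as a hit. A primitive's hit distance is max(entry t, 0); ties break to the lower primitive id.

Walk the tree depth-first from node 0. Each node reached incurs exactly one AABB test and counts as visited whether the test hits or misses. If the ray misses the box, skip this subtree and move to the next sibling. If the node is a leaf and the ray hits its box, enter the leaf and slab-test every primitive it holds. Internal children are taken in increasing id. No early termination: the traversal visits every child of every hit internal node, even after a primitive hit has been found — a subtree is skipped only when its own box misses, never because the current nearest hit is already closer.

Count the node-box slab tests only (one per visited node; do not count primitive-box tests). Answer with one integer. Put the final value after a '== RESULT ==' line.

Walk:
N0 x:[-19,24] y:[4,38] z:[5/2,43/2] -> hit [4,43/2], descend [1, 3, 13, 14]
  N1 x:[-15,-3] y:[13,38] z:[5/2,13/2] -> miss, prune
  N3 x:[-19,-7] y:[17,24] z:[21/2,19] -> miss, prune
  N13 x:[18,20] y:[20,25] z:[20,43/2] -> hit [20,20], descend [5, 9]
    N5 x:[19,20] y:[20,21] z:[20,41/2] -> hit [20,20] leaf, test {P0@t=20}
    N9 x:[18,19] y:[24,25] z:[21,43/2] -> miss, prune
  N14 x:[9,24] y:[4,17] z:[7,11] -> hit [9,11], descend [8, 10, 11]
    N8 x:[12,14] y:[4,5] z:[21/2,11] -> miss, prune
    N10 x:[9,10] y:[13,17] z:[9,10] -> miss, prune
    N11 x:[19,24] y:[14,16] z:[7,10] -> miss, prune

order=[0, 1, 3, 13, 5, 9, 14, 8, 10, 11]  |boxes|=10  |leaves|=1  hit=P0

== RESULT ==
10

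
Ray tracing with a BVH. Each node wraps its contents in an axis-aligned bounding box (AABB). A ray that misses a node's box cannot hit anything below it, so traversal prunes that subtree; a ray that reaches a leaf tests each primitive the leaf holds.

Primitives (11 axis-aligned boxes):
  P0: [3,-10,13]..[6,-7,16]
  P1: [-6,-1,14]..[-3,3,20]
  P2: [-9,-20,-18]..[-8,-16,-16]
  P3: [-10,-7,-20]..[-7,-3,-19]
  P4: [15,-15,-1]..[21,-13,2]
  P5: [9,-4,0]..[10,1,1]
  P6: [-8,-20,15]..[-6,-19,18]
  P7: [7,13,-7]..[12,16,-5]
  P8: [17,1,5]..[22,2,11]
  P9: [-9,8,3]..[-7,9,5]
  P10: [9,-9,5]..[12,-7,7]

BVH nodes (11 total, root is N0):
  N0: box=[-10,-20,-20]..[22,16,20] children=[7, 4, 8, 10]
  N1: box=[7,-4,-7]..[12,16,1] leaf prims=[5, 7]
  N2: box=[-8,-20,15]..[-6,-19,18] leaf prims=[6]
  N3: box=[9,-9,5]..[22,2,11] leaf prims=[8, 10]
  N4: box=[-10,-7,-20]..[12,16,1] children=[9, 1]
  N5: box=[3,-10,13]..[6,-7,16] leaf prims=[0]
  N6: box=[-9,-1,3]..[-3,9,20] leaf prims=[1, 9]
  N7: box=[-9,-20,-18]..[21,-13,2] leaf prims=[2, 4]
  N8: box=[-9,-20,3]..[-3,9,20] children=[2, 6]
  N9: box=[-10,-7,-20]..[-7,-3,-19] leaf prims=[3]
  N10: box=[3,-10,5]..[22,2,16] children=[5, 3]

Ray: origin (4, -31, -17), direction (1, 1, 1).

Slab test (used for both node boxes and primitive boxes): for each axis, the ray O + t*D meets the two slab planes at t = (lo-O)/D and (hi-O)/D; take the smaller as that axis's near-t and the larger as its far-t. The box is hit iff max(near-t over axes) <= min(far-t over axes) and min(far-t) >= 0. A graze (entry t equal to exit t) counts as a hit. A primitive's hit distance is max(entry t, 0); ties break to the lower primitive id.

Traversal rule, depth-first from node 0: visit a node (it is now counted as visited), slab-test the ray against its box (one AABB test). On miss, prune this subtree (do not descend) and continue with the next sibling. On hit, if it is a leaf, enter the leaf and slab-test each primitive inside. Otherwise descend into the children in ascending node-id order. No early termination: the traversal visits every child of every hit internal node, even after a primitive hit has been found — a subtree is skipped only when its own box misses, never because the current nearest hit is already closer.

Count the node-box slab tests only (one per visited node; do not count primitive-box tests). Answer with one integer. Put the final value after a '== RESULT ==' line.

Trace the traversal:
N0 x:[-14,18] y:[11,47] z:[-3,37] -> hit [11,18], descend [4, 7, 8, 10]
  N4 x:[-14,8] y:[24,47] z:[-3,18] -> miss, prune
  N7 x:[-13,17] y:[11,18] z:[-1,19] -> hit [11,17] leaf, test {P2(miss), P4@t=16}
  N8 x:[-13,-7] y:[11,40] z:[20,37] -> miss, prune
  N10 x:[-1,18] y:[21,33] z:[22,33] -> miss, prune

Summary -> nodes [0, 4, 7, 8, 10]; box-tests=5; leaf-entries=1; first=P4

== RESULT ==
5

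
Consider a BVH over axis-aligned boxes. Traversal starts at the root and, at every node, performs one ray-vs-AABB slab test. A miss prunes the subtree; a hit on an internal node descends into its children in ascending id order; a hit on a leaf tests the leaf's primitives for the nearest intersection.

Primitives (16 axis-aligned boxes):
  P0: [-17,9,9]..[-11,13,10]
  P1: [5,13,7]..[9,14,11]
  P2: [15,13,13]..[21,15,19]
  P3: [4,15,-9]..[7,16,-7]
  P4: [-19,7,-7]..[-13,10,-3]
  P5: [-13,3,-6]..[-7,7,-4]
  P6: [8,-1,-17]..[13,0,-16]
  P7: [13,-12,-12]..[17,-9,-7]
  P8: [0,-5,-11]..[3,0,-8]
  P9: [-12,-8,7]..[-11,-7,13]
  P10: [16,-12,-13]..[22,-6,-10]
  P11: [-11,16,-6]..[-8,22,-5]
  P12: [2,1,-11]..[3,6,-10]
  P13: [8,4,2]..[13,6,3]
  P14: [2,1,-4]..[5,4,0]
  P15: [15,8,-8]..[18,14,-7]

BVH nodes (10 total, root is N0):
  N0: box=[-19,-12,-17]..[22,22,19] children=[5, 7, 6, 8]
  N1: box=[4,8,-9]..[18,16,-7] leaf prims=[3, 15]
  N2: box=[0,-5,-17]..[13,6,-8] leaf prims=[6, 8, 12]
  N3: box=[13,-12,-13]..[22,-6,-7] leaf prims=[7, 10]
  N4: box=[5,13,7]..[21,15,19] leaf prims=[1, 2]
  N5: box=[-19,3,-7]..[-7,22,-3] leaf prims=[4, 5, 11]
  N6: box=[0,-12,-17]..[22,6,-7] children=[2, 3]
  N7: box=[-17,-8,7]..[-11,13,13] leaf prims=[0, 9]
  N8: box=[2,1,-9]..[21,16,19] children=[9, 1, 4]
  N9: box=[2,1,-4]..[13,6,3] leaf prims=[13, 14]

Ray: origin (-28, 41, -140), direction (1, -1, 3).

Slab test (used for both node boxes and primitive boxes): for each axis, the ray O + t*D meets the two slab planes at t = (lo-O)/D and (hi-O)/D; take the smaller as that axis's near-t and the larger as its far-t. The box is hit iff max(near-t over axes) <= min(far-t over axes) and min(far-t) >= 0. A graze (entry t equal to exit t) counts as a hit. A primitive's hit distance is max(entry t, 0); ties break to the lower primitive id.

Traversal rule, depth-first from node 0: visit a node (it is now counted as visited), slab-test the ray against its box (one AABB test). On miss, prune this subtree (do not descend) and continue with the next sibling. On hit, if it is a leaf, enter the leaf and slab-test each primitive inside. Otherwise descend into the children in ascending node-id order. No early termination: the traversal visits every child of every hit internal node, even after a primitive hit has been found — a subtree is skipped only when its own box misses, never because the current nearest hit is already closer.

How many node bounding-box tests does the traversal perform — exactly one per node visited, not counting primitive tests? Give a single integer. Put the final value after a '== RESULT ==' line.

Trace the traversal:
N0 x:[9,50] y:[19,53] z:[41,53] -> hit [41,50], descend [5, 6, 7, 8]
  N5 x:[9,21] y:[19,38] z:[133/3,137/3] -> miss, prune
  N6 x:[28,50] y:[35,53] z:[41,133/3] -> hit [41,133/3], descend [2, 3]
    N2 x:[28,41] y:[35,46] z:[41,44] -> hit [41,41] leaf, test {P6@t=41, P8(miss), P12(miss)}
    N3 x:[41,50] y:[47,53] z:[127/3,133/3] -> miss, prune
  N7 x:[11,17] y:[28,49] z:[49,51] -> miss, prune
  N8 x:[30,49] y:[25,40] z:[131/3,53] -> miss, prune

order=[0, 5, 6, 2, 3, 7, 8]  |boxes|=7  |leaves|=1  hit=P6

== RESULT ==
7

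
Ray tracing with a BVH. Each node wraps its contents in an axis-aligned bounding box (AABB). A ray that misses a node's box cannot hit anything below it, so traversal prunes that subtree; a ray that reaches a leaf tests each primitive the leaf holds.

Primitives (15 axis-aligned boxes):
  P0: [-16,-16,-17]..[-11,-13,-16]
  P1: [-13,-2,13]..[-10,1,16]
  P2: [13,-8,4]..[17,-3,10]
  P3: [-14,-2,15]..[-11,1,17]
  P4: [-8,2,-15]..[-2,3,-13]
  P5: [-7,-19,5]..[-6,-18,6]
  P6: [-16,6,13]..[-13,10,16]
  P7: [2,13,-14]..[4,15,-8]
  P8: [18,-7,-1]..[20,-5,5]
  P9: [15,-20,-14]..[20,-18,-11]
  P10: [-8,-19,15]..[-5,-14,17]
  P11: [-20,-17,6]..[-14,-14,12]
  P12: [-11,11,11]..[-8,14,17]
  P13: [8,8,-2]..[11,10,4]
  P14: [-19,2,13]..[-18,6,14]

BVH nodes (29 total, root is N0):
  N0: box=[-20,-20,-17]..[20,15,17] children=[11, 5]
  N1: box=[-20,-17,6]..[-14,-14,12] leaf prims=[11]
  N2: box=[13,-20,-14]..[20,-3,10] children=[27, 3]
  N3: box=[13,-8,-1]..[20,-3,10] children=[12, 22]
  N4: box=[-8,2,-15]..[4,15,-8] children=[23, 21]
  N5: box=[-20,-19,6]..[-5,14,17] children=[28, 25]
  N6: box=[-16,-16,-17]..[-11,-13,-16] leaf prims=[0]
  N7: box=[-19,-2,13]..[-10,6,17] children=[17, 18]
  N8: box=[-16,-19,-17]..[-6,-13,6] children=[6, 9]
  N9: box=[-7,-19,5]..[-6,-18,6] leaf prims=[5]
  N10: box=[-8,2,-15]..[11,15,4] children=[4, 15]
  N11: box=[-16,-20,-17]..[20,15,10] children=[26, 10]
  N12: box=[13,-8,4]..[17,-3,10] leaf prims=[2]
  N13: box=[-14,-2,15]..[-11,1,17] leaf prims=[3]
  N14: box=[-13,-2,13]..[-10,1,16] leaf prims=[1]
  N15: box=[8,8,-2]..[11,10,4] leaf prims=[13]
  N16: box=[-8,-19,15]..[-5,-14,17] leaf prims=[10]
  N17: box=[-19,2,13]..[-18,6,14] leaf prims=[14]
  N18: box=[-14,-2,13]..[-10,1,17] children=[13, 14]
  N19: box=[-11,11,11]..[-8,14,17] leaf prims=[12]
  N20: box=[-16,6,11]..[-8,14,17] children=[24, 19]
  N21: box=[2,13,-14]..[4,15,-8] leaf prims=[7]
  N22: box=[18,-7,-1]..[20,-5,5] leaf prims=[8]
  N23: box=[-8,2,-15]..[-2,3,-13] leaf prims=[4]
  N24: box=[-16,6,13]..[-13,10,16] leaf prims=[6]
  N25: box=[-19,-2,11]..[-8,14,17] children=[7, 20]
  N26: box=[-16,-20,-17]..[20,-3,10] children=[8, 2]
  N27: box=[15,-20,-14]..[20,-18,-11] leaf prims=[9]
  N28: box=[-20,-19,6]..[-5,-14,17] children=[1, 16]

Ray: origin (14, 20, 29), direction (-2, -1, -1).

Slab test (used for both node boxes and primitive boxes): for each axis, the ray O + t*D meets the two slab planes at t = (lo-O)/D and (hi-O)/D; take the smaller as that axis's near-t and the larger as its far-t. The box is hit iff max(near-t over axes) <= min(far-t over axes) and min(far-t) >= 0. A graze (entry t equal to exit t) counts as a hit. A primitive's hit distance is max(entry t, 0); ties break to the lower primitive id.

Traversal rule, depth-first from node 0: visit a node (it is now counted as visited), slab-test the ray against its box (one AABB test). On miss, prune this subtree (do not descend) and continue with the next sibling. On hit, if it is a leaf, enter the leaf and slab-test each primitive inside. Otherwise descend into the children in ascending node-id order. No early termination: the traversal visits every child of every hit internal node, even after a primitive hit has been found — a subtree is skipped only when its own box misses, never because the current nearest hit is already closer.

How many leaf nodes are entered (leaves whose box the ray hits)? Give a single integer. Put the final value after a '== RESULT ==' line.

Walk:
N0 x:[-3,17] y:[5,40] z:[12,46] -> hit [12,17], descend [5, 11]
  N5 x:[19/2,17] y:[6,39] z:[12,23] -> hit [12,17], descend [25, 28]
    N25 x:[11,33/2] y:[6,22] z:[12,18] -> hit [12,33/2], descend [7, 20]
      N7 x:[12,33/2] y:[14,22] z:[12,16] -> hit [14,16], descend [17, 18]
        N17 x:[16,33/2] y:[14,18] z:[15,16] -> hit [16,16] leaf, test {P14@t=16}
        N18 x:[12,14] y:[19,22] z:[12,16] -> miss, prune
      N20 x:[11,15] y:[6,14] z:[12,18] -> hit [12,14], descend [19, 24]
        N19 x:[11,25/2] y:[6,9] z:[12,18] -> miss, prune
        N24 x:[27/2,15] y:[10,14] z:[13,16] -> hit [27/2,14] leaf, test {P6@t=27/2}
    N28 x:[19/2,17] y:[34,39] z:[12,23] -> miss, prune
  N11 x:[-3,15] y:[5,40] z:[19,46] -> miss, prune

11 AABB tests over nodes [0, 5, 25, 7, 17, 18, 20, 19, 24, 28, 11]; 2 leaves entered; closest P6.

== RESULT ==
2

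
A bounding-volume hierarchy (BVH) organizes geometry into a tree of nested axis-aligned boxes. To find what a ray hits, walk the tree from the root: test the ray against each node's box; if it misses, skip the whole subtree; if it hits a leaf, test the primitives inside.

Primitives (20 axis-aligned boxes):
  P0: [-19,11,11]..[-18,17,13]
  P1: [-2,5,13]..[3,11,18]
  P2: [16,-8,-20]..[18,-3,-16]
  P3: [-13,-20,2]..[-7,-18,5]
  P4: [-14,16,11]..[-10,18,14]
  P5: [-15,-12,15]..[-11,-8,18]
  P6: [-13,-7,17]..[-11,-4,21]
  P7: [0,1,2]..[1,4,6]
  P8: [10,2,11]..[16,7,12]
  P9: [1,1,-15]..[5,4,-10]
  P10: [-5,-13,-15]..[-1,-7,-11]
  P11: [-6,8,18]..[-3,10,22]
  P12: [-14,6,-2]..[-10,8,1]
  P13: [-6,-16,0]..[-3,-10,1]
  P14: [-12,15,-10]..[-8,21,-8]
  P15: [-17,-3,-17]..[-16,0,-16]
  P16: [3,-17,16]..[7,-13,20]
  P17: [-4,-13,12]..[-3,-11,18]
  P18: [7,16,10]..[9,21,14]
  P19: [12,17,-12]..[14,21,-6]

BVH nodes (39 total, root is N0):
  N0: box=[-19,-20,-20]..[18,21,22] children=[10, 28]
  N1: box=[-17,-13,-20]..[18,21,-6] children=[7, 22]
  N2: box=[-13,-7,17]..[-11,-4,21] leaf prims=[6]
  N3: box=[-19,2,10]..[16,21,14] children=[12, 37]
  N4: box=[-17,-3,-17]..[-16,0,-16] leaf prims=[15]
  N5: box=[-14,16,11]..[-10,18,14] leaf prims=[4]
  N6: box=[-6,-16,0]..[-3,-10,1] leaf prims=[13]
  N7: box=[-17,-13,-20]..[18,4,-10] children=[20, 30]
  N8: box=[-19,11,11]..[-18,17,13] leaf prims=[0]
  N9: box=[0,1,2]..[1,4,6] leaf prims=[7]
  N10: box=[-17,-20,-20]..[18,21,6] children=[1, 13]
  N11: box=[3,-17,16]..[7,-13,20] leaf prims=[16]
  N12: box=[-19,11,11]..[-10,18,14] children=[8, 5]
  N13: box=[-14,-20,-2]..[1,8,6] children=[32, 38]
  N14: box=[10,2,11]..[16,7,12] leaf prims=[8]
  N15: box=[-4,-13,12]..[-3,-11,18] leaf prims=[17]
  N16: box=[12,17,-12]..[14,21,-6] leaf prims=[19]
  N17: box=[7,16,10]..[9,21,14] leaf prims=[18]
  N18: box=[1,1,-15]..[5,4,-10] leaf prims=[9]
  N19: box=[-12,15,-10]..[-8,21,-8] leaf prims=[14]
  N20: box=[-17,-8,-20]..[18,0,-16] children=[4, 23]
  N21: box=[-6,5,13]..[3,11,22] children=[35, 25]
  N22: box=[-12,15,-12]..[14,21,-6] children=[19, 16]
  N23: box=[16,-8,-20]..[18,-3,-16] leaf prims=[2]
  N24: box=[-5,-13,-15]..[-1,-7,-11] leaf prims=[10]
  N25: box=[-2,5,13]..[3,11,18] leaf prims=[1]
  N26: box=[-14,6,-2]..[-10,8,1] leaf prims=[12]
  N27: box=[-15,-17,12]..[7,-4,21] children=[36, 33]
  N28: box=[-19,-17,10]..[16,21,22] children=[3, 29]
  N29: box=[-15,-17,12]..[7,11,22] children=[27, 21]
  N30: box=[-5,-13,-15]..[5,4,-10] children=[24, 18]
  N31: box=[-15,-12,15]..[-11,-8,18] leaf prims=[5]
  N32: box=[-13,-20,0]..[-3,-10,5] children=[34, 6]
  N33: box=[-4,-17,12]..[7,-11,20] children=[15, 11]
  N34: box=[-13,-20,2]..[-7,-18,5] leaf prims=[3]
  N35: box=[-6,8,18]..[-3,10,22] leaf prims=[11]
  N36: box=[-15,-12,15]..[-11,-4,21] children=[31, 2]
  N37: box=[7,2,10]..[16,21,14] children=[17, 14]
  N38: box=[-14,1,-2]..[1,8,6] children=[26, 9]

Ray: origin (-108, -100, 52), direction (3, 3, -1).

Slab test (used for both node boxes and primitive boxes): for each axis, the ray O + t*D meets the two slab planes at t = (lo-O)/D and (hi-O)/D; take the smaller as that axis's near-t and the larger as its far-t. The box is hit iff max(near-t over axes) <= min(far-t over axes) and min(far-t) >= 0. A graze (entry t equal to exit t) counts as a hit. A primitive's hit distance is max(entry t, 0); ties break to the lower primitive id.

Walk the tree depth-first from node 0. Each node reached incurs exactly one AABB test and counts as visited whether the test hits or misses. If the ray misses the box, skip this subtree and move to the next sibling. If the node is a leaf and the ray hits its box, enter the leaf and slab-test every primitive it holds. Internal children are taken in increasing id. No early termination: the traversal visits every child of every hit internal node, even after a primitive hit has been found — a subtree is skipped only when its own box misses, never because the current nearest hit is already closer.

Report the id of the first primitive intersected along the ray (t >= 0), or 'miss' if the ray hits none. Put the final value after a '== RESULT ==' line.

Walk:
N0 x:[89/3,42] y:[80/3,121/3] z:[30,72] -> hit [30,121/3], descend [10, 28]
  N10 x:[91/3,42] y:[80/3,121/3] z:[46,72] -> miss, prune
  N28 x:[89/3,124/3] y:[83/3,121/3] z:[30,42] -> hit [30,121/3], descend [3, 29]
    N3 x:[89/3,124/3] y:[34,121/3] z:[38,42] -> hit [38,121/3], descend [12, 37]
      N12 x:[89/3,98/3] y:[37,118/3] z:[38,41] -> miss, prune
      N37 x:[115/3,124/3] y:[34,121/3] z:[38,42] -> hit [115/3,121/3], descend [14, 17]
        N14 x:[118/3,124/3] y:[34,107/3] z:[40,41] -> miss, prune
        N17 x:[115/3,39] y:[116/3,121/3] z:[38,42] -> hit [116/3,39] leaf, test {P18@t=116/3}
    N29 x:[31,115/3] y:[83/3,37] z:[30,40] -> hit [31,37], descend [21, 27]
      N21 x:[34,37] y:[35,37] z:[30,39] -> hit [35,37], descend [25, 35]
        N25 x:[106/3,37] y:[35,37] z:[34,39] -> hit [106/3,37] leaf, test {P1@t=106/3}
        N35 x:[34,35] y:[36,110/3] z:[30,34] -> miss, prune
      N27 x:[31,115/3] y:[83/3,32] z:[31,40] -> hit [31,32], descend [33, 36]
        N33 x:[104/3,115/3] y:[83/3,89/3] z:[32,40] -> miss, prune
        N36 x:[31,97/3] y:[88/3,32] z:[31,37] -> hit [31,32], descend [2, 31]
          N2 x:[95/3,97/3] y:[31,32] z:[31,35] -> hit [95/3,32] leaf, test {P6@t=95/3}
          N31 x:[31,97/3] y:[88/3,92/3] z:[34,37] -> miss, prune

Visited [0, 10, 28, 3, 12, 37, 14, 17, 29, 21, 25, 35, 27, 33, 36, 2, 31]. Tests: 17 box, 3 leaf. Nearest: P6.

== RESULT ==
6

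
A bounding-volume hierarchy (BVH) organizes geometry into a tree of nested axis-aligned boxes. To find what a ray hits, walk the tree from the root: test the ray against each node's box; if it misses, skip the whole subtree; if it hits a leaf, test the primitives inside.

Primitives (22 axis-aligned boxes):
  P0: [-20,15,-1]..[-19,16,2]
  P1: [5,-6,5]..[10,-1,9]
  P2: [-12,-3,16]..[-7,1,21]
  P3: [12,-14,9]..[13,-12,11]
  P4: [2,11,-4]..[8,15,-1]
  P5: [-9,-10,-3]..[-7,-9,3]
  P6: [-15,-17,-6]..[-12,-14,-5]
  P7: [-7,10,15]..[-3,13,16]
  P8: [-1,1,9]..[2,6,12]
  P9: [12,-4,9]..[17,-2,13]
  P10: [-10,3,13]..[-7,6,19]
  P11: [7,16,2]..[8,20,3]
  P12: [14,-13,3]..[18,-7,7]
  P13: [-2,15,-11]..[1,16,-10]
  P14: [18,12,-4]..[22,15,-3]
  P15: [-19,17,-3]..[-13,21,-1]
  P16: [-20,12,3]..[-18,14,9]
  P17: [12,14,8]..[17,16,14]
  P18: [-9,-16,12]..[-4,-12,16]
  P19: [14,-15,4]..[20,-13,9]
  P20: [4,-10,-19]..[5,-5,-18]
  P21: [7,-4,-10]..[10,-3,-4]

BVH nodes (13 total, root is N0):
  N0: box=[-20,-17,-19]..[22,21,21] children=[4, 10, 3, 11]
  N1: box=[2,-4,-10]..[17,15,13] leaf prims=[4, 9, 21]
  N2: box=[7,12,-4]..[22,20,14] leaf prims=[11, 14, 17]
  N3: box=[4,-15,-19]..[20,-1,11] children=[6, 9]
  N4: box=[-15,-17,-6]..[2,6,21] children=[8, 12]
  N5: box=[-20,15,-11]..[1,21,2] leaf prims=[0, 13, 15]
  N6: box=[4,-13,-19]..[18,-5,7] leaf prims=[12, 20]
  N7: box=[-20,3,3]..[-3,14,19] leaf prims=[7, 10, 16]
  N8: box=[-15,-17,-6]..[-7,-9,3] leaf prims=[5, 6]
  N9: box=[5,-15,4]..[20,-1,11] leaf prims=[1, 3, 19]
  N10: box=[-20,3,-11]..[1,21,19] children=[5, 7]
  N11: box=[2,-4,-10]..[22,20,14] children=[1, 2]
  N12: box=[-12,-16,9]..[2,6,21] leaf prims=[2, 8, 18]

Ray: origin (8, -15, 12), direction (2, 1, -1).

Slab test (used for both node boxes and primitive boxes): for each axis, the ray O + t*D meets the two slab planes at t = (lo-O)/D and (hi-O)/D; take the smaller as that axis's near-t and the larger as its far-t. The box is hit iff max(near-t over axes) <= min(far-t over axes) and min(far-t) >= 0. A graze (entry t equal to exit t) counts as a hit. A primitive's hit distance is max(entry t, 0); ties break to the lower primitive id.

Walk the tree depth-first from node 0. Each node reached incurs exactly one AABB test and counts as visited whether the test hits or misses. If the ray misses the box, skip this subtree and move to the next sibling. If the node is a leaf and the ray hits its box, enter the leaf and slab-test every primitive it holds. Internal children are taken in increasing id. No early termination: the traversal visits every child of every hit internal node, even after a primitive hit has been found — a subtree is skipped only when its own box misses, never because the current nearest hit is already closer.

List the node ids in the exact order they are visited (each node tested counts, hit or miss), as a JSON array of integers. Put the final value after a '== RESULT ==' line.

Traverse from the root:
N0 x:[-14,7] y:[-2,36] z:[-9,31] -> hit [-2,7], descend [3, 4, 10, 11]
  N3 x:[-2,6] y:[0,14] z:[1,31] -> hit [1,6], descend [6, 9]
    N6 x:[-2,5] y:[2,10] z:[5,31] -> hit [5,5] leaf, test {P12@t=5, P20(miss)}
    N9 x:[-3/2,6] y:[0,14] z:[1,8] -> hit [1,6] leaf, test {P1(miss), P3@t=2, P19(miss)}
  N4 x:[-23/2,-3] y:[-2,21] z:[-9,18] -> miss, prune
  N10 x:[-14,-7/2] y:[18,36] z:[-7,23] -> miss, prune
  N11 x:[-3,7] y:[11,35] z:[-2,22] -> miss, prune

Visited [0, 3, 6, 9, 4, 10, 11]. Tests: 7 box, 2 leaf. Nearest: P3.

== RESULT ==
[0, 3, 6, 9, 4, 10, 11]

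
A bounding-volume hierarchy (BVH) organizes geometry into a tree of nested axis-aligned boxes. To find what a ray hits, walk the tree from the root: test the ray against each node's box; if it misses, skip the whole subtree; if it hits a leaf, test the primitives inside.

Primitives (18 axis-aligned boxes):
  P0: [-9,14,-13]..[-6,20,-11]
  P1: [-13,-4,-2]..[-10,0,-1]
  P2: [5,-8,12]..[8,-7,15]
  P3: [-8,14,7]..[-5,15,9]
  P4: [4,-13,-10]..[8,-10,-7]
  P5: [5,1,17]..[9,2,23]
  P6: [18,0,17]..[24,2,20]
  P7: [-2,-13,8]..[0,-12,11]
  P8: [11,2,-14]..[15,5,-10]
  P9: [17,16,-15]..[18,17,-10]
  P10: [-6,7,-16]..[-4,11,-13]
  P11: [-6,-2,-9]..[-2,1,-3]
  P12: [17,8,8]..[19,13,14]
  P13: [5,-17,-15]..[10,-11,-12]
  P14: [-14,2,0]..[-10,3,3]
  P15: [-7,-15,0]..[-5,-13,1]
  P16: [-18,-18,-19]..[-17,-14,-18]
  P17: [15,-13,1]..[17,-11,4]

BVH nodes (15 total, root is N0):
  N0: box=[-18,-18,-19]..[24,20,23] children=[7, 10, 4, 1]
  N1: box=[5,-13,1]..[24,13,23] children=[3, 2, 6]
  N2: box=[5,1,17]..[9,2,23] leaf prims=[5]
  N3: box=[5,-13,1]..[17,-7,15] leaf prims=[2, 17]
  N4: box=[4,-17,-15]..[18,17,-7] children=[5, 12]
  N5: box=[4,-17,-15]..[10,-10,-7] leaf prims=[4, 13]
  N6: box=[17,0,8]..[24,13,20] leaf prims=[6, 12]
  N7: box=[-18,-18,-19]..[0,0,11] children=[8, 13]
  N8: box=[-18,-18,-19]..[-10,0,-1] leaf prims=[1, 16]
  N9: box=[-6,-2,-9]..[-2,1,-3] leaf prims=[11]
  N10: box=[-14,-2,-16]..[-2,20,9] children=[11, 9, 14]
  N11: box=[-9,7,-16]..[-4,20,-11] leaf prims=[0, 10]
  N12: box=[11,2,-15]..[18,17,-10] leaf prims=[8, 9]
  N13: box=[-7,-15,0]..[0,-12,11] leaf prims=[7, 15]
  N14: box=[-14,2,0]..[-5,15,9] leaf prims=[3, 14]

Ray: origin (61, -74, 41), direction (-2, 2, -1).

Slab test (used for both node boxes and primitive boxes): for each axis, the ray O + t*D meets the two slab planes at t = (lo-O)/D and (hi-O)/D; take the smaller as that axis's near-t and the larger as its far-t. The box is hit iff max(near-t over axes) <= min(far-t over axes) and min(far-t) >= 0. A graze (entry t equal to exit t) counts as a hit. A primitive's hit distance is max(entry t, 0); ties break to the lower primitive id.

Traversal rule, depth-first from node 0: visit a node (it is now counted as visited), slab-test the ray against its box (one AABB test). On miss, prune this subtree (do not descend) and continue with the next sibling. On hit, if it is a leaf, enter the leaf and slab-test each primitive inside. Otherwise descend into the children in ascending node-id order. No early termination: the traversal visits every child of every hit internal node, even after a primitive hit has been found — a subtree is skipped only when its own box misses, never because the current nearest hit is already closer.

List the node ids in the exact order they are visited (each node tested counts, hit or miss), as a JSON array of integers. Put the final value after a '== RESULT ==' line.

Traverse from the root:
N0 x:[37/2,79/2] y:[28,47] z:[18,60] -> hit [28,79/2], descend [1, 4, 7, 10]
  N1 x:[37/2,28] y:[61/2,87/2] z:[18,40] -> miss, prune
  N4 x:[43/2,57/2] y:[57/2,91/2] z:[48,56] -> miss, prune
  N7 x:[61/2,79/2] y:[28,37] z:[30,60] -> hit [61/2,37], descend [8, 13]
    N8 x:[71/2,79/2] y:[28,37] z:[42,60] -> miss, prune
    N13 x:[61/2,34] y:[59/2,31] z:[30,41] -> hit [61/2,31] leaf, test {P7@t=61/2, P15(miss)}
  N10 x:[63/2,75/2] y:[36,47] z:[32,57] -> hit [36,75/2], descend [9, 11, 14]
    N9 x:[63/2,67/2] y:[36,75/2] z:[44,50] -> miss, prune
    N11 x:[65/2,35] y:[81/2,47] z:[52,57] -> miss, prune
    N14 x:[33,75/2] y:[38,89/2] z:[32,41] -> miss, prune

Summary -> nodes [0, 1, 4, 7, 8, 13, 10, 9, 11, 14]; box-tests=10; leaf-entries=1; first=P7

== RESULT ==
[0, 1, 4, 7, 8, 13, 10, 9, 11, 14]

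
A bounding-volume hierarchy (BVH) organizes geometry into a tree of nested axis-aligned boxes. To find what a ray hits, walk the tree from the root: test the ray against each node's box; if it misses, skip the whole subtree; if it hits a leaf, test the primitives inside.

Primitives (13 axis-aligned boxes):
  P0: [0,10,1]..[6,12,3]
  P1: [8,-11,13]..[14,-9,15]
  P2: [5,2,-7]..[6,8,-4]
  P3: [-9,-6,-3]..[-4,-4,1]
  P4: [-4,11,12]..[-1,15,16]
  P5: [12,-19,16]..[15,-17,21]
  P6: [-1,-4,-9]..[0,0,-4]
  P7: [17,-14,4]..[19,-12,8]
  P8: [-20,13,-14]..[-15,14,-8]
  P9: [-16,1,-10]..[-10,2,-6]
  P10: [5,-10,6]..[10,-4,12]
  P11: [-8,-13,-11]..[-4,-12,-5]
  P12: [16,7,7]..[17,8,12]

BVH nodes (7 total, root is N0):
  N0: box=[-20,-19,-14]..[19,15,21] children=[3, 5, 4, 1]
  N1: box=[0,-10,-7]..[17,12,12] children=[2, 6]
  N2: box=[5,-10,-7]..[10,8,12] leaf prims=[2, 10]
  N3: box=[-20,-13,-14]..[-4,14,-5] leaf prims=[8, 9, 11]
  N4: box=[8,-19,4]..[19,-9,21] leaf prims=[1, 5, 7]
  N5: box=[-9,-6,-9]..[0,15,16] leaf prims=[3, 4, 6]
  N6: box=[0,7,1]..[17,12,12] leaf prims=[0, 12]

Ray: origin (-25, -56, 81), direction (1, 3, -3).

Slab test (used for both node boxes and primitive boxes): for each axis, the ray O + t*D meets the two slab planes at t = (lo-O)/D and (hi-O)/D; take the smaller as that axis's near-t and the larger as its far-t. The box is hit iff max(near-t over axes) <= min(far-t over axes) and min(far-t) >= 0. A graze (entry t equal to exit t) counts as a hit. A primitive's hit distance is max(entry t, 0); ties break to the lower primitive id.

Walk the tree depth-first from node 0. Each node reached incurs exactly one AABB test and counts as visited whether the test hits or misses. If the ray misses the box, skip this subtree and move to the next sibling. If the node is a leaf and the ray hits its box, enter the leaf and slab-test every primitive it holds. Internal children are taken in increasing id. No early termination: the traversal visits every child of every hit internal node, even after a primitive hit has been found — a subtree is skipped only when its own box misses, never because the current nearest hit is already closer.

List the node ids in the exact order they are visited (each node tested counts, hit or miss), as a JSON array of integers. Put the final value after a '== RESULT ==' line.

Walk:
N0 x:[5,44] y:[37/3,71/3] z:[20,95/3] -> hit [20,71/3], descend [1, 3, 4, 5]
  N1 x:[25,42] y:[46/3,68/3] z:[23,88/3] -> miss, prune
  N3 x:[5,21] y:[43/3,70/3] z:[86/3,95/3] -> miss, prune
  N4 x:[33,44] y:[37/3,47/3] z:[20,77/3] -> miss, prune
  N5 x:[16,25] y:[50/3,71/3] z:[65/3,30] -> hit [65/3,71/3] leaf, test {P3(miss), P4@t=67/3, P6(miss)}

order=[0, 1, 3, 4, 5]  |boxes|=5  |leaves|=1  hit=P4

== RESULT ==
[0, 1, 3, 4, 5]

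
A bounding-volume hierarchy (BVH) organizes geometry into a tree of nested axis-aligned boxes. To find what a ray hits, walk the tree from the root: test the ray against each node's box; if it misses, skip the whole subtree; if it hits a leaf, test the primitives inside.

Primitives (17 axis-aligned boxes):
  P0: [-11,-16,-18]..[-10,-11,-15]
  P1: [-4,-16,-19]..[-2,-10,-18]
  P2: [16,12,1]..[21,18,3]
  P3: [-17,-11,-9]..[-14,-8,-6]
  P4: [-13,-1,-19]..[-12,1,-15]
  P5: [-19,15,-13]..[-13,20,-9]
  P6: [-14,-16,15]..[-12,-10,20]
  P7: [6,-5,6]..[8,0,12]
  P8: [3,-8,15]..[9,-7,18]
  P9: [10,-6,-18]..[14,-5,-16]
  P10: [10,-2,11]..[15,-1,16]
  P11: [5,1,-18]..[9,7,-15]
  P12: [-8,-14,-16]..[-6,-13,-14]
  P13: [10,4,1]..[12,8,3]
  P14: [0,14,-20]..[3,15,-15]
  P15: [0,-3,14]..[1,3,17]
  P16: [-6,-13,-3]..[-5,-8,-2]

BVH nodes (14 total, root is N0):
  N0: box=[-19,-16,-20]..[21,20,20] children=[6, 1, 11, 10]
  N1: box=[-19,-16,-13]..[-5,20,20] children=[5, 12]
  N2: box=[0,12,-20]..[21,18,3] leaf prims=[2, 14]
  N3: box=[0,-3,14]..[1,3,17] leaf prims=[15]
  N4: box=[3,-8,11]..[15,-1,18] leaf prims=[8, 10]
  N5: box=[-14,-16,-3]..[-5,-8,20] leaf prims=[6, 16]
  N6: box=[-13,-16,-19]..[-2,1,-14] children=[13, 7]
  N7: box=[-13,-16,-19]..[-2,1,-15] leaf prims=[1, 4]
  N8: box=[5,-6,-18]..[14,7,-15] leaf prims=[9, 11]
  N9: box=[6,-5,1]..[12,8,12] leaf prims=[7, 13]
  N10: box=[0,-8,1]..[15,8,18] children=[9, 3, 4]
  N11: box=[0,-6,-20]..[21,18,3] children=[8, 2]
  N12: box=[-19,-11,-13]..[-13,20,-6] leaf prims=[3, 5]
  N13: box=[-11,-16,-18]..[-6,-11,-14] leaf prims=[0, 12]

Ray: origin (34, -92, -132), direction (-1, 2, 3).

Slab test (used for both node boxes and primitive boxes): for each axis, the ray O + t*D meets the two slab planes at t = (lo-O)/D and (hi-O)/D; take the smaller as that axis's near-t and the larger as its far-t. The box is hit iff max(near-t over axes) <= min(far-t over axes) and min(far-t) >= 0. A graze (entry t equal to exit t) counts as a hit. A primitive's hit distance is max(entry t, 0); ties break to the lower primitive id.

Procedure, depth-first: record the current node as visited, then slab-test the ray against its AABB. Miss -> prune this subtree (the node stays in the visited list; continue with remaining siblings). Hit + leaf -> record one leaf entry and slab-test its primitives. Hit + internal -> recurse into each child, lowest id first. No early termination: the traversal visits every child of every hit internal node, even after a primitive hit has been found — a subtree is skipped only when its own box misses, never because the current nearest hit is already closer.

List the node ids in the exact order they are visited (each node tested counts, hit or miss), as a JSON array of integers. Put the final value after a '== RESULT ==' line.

Traverse from the root:
N0 x:[13,53] y:[38,56] z:[112/3,152/3] -> hit [38,152/3], descend [1, 6, 10, 11]
  N1 x:[39,53] y:[38,56] z:[119/3,152/3] -> hit [119/3,152/3], descend [5, 12]
    N5 x:[39,48] y:[38,42] z:[43,152/3] -> miss, prune
    N12 x:[47,53] y:[81/2,56] z:[119/3,42] -> miss, prune
  N6 x:[36,47] y:[38,93/2] z:[113/3,118/3] -> hit [38,118/3], descend [7, 13]
    N7 x:[36,47] y:[38,93/2] z:[113/3,39] -> hit [38,39] leaf, test {P1@t=38, P4(miss)}
    N13 x:[40,45] y:[38,81/2] z:[38,118/3] -> miss, prune
  N10 x:[19,34] y:[42,50] z:[133/3,50] -> miss, prune
  N11 x:[13,34] y:[43,55] z:[112/3,45] -> miss, prune

Summary -> nodes [0, 1, 5, 12, 6, 7, 13, 10, 11]; box-tests=9; leaf-entries=1; first=P1

== RESULT ==
[0, 1, 5, 12, 6, 7, 13, 10, 11]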